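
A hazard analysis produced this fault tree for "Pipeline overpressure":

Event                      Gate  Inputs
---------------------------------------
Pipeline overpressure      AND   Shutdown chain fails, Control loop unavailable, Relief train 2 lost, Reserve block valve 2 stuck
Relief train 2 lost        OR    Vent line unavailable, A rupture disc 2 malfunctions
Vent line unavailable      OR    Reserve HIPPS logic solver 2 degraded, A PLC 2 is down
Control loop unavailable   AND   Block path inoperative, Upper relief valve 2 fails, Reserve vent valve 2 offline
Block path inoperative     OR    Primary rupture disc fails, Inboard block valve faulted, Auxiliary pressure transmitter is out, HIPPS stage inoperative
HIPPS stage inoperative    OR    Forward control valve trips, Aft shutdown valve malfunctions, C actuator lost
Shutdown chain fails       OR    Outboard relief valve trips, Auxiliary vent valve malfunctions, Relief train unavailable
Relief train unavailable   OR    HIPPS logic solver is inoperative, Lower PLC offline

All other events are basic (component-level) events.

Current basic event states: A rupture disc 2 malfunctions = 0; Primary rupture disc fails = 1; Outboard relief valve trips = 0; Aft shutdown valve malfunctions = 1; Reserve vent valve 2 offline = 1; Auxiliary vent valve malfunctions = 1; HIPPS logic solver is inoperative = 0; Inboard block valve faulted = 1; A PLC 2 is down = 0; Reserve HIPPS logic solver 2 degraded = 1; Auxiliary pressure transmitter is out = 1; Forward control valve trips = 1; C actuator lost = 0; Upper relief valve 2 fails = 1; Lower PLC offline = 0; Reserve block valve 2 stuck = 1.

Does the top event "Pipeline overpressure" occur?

Yes

Relief train unavailable [OR]: HIPPS logic solver is inoperative=not, Lower PLC offline=not → no input occurs → does not occur.
Shutdown chain fails [OR]: Outboard relief valve trips=not, Auxiliary vent valve malfunctions=occurs, Relief train unavailable=not → at least one input occurs → occurs.
HIPPS stage inoperative [OR]: Forward control valve trips=occurs, Aft shutdown valve malfunctions=occurs, C actuator lost=not → at least one input occurs → occurs.
Block path inoperative [OR]: Primary rupture disc fails=occurs, Inboard block valve faulted=occurs, Auxiliary pressure transmitter is out=occurs, HIPPS stage inoperative=occurs → at least one input occurs → occurs.
Control loop unavailable [AND]: Block path inoperative=occurs, Upper relief valve 2 fails=occurs, Reserve vent valve 2 offline=occurs → all inputs occur → occurs.
Vent line unavailable [OR]: Reserve HIPPS logic solver 2 degraded=occurs, A PLC 2 is down=not → at least one input occurs → occurs.
Relief train 2 lost [OR]: Vent line unavailable=occurs, A rupture disc 2 malfunctions=not → at least one input occurs → occurs.
Pipeline overpressure [AND]: Shutdown chain fails=occurs, Control loop unavailable=occurs, Relief train 2 lost=occurs, Reserve block valve 2 stuck=occurs → all inputs occur → occurs.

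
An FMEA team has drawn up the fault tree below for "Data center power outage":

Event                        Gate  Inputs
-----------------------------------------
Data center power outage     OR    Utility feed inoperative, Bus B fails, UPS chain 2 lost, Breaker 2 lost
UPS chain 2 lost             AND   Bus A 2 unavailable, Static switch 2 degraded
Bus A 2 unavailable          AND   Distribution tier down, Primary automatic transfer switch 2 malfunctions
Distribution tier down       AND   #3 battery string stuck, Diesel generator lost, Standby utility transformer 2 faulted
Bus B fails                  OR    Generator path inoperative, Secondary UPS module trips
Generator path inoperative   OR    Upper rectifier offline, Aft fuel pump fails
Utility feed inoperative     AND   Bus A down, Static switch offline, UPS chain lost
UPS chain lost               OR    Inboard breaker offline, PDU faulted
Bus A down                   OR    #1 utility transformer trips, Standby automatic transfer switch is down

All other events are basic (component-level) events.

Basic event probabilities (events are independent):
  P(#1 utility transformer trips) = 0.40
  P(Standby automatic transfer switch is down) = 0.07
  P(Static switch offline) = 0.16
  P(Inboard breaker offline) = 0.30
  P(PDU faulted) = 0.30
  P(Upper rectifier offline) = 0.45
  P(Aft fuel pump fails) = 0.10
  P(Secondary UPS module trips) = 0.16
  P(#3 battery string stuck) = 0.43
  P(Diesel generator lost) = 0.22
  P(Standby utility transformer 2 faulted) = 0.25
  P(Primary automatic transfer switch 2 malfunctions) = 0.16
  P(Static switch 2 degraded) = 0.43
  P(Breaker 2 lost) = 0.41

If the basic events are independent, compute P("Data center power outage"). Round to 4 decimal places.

0.7639

P(Bus A down) [OR] = 1 − (1−0.40) × (1−0.07) = 0.442000
P(UPS chain lost) [OR] = 1 − (1−0.30) × (1−0.30) = 0.510000
P(Utility feed inoperative) [AND] = 0.442000 × 0.16 × 0.510000 = 0.036067
P(Generator path inoperative) [OR] = 1 − (1−0.45) × (1−0.10) = 0.505000
P(Bus B fails) [OR] = 1 − (1−0.505000) × (1−0.16) = 0.584200
P(Distribution tier down) [AND] = 0.43 × 0.22 × 0.25 = 0.023650
P(Bus A 2 unavailable) [AND] = 0.023650 × 0.16 = 0.003784
P(UPS chain 2 lost) [AND] = 0.003784 × 0.43 = 0.001627
P(Data center power outage) [OR] = 1 − (1−0.036067) × (1−0.584200) × (1−0.001627) × (1−0.41) = 0.763911
Rounded to 4 decimal places: P(Data center power outage) ≈ 0.7639.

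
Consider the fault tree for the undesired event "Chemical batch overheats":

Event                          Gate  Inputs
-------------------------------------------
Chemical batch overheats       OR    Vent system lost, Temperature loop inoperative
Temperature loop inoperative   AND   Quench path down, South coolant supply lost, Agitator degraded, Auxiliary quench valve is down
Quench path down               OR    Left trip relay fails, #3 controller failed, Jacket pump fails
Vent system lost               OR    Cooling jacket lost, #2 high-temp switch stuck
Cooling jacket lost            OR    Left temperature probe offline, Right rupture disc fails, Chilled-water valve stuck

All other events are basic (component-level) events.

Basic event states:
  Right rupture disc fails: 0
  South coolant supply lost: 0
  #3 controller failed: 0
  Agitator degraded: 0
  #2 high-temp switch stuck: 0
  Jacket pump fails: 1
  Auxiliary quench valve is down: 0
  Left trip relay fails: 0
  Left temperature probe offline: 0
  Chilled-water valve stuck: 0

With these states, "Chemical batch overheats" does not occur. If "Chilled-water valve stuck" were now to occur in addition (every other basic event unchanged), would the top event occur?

Counterfactual: set "Chilled-water valve stuck" to occurred.
Cooling jacket lost [OR]: Left temperature probe offline=not, Right rupture disc fails=not, Chilled-water valve stuck=occurs → at least one input occurs → occurs.
Vent system lost [OR]: Cooling jacket lost=occurs, #2 high-temp switch stuck=not → at least one input occurs → occurs.
Quench path down [OR]: Left trip relay fails=not, #3 controller failed=not, Jacket pump fails=occurs → at least one input occurs → occurs.
Temperature loop inoperative [AND]: Quench path down=occurs, South coolant supply lost=not, Agitator degraded=not, Auxiliary quench valve is down=not → not all inputs occur → does not occur.
Chemical batch overheats [OR]: Vent system lost=occurs, Temperature loop inoperative=not → at least one input occurs → occurs.

Yes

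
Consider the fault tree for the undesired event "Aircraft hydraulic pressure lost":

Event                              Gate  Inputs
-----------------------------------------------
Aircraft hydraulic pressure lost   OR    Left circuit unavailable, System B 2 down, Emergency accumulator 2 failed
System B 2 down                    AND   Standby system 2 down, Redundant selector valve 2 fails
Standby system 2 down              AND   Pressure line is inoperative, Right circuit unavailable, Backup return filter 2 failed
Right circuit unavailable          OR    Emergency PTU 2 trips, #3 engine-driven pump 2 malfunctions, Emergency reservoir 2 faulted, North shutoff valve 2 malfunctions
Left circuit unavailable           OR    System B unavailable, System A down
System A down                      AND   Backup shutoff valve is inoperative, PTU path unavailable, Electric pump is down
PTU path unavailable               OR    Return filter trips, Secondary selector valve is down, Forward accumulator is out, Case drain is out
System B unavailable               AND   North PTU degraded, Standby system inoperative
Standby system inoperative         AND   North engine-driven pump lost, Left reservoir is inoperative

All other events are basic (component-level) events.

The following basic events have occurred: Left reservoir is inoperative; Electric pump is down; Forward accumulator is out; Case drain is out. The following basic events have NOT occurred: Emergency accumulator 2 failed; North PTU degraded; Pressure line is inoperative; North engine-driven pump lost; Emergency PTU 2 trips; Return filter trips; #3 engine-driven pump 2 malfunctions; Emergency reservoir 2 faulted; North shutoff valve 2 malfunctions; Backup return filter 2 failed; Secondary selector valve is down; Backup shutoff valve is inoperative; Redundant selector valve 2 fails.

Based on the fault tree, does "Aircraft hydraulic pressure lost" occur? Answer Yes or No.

No

Standby system inoperative [AND]: North engine-driven pump lost=not, Left reservoir is inoperative=occurs → not all inputs occur → does not occur.
System B unavailable [AND]: North PTU degraded=not, Standby system inoperative=not → not all inputs occur → does not occur.
PTU path unavailable [OR]: Return filter trips=not, Secondary selector valve is down=not, Forward accumulator is out=occurs, Case drain is out=occurs → at least one input occurs → occurs.
System A down [AND]: Backup shutoff valve is inoperative=not, PTU path unavailable=occurs, Electric pump is down=occurs → not all inputs occur → does not occur.
Left circuit unavailable [OR]: System B unavailable=not, System A down=not → no input occurs → does not occur.
Right circuit unavailable [OR]: Emergency PTU 2 trips=not, #3 engine-driven pump 2 malfunctions=not, Emergency reservoir 2 faulted=not, North shutoff valve 2 malfunctions=not → no input occurs → does not occur.
Standby system 2 down [AND]: Pressure line is inoperative=not, Right circuit unavailable=not, Backup return filter 2 failed=not → not all inputs occur → does not occur.
System B 2 down [AND]: Standby system 2 down=not, Redundant selector valve 2 fails=not → not all inputs occur → does not occur.
Aircraft hydraulic pressure lost [OR]: Left circuit unavailable=not, System B 2 down=not, Emergency accumulator 2 failed=not → no input occurs → does not occur.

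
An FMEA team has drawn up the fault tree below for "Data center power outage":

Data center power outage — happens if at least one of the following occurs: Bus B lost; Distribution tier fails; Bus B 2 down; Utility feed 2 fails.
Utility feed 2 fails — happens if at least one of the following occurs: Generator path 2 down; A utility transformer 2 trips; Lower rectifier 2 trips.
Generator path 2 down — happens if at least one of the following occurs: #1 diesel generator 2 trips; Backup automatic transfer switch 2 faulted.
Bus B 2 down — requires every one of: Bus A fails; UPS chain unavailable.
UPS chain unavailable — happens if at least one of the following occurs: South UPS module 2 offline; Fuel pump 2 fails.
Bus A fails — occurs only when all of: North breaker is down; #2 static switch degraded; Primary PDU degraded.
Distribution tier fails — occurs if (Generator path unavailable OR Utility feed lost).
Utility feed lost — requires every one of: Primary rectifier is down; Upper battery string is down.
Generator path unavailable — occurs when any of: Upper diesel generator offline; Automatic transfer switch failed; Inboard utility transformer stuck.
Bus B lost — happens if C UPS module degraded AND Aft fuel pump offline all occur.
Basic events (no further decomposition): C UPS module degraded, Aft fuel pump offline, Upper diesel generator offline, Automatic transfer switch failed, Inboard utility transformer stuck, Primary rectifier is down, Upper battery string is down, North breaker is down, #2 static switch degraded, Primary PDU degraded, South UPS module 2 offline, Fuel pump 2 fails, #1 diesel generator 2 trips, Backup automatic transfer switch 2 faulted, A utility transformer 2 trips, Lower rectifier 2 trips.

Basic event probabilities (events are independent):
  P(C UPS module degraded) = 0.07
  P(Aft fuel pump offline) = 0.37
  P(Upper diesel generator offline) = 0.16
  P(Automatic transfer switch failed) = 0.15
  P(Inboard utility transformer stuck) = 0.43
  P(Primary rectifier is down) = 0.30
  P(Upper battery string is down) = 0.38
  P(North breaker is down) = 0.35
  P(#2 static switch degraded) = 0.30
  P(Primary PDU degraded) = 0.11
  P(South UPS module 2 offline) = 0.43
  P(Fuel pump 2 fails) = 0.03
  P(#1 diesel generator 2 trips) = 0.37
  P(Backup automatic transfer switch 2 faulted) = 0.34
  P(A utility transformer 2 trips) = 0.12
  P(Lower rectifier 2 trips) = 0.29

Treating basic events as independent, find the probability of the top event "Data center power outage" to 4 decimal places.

P(Bus B lost) [AND] = 0.07 × 0.37 = 0.025900
P(Generator path unavailable) [OR] = 1 − (1−0.16) × (1−0.15) × (1−0.43) = 0.593020
P(Utility feed lost) [AND] = 0.30 × 0.38 = 0.114000
P(Distribution tier fails) [OR] = 1 − (1−0.593020) × (1−0.114000) = 0.639416
P(Bus A fails) [AND] = 0.35 × 0.30 × 0.11 = 0.011550
P(UPS chain unavailable) [OR] = 1 − (1−0.43) × (1−0.03) = 0.447100
P(Bus B 2 down) [AND] = 0.011550 × 0.447100 = 0.005164
P(Generator path 2 down) [OR] = 1 − (1−0.37) × (1−0.34) = 0.584200
P(Utility feed 2 fails) [OR] = 1 − (1−0.584200) × (1−0.12) × (1−0.29) = 0.740208
P(Data center power outage) [OR] = 1 − (1−0.025900) × (1−0.639416) × (1−0.005164) × (1−0.740208) = 0.909221
Rounded to 4 decimal places: P(Data center power outage) ≈ 0.9092.

0.9092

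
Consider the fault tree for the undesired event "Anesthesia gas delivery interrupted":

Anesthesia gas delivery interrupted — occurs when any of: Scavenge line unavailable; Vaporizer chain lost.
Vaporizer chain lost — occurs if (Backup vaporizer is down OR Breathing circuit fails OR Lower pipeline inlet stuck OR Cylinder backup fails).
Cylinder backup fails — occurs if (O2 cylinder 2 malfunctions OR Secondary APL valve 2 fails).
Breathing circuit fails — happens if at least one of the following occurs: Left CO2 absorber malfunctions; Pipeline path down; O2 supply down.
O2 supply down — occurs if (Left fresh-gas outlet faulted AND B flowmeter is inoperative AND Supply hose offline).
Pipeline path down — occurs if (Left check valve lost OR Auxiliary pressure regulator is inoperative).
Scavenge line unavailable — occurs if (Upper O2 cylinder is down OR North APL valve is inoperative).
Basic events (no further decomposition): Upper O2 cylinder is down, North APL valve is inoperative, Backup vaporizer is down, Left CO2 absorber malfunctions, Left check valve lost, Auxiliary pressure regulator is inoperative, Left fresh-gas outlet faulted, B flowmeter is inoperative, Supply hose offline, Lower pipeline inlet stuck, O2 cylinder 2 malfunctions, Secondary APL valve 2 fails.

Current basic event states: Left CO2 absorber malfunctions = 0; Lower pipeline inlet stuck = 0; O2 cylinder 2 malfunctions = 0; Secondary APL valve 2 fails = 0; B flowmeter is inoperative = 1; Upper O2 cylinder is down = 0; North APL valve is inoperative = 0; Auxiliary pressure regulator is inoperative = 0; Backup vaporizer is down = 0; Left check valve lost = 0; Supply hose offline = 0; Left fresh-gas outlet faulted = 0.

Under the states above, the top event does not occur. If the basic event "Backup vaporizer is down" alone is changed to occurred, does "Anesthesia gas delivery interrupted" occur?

Yes

Counterfactual: set "Backup vaporizer is down" to occurred.
Scavenge line unavailable [OR]: Upper O2 cylinder is down=not, North APL valve is inoperative=not → no input occurs → does not occur.
Pipeline path down [OR]: Left check valve lost=not, Auxiliary pressure regulator is inoperative=not → no input occurs → does not occur.
O2 supply down [AND]: Left fresh-gas outlet faulted=not, B flowmeter is inoperative=occurs, Supply hose offline=not → not all inputs occur → does not occur.
Breathing circuit fails [OR]: Left CO2 absorber malfunctions=not, Pipeline path down=not, O2 supply down=not → no input occurs → does not occur.
Cylinder backup fails [OR]: O2 cylinder 2 malfunctions=not, Secondary APL valve 2 fails=not → no input occurs → does not occur.
Vaporizer chain lost [OR]: Backup vaporizer is down=occurs, Breathing circuit fails=not, Lower pipeline inlet stuck=not, Cylinder backup fails=not → at least one input occurs → occurs.
Anesthesia gas delivery interrupted [OR]: Scavenge line unavailable=not, Vaporizer chain lost=occurs → at least one input occurs → occurs.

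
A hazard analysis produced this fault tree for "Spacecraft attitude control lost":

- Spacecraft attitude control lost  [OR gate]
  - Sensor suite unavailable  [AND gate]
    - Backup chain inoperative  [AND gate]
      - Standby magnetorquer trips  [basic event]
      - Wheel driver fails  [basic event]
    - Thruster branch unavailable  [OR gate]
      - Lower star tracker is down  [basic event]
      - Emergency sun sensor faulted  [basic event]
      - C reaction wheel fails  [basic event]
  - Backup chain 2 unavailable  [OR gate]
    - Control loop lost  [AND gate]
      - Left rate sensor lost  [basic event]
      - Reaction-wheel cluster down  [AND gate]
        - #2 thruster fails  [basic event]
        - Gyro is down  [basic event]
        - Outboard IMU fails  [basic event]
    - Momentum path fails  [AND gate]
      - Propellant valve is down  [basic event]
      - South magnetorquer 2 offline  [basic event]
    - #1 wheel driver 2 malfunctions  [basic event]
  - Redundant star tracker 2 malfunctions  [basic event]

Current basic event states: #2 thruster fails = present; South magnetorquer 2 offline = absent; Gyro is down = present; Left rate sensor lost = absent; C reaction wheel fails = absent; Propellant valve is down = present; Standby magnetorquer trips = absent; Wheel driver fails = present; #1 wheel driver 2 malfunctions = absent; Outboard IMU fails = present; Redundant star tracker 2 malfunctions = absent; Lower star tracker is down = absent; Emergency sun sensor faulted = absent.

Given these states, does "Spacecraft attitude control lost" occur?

Backup chain inoperative [AND]: Standby magnetorquer trips=not, Wheel driver fails=occurs → not all inputs occur → does not occur.
Thruster branch unavailable [OR]: Lower star tracker is down=not, Emergency sun sensor faulted=not, C reaction wheel fails=not → no input occurs → does not occur.
Sensor suite unavailable [AND]: Backup chain inoperative=not, Thruster branch unavailable=not → not all inputs occur → does not occur.
Reaction-wheel cluster down [AND]: #2 thruster fails=occurs, Gyro is down=occurs, Outboard IMU fails=occurs → all inputs occur → occurs.
Control loop lost [AND]: Left rate sensor lost=not, Reaction-wheel cluster down=occurs → not all inputs occur → does not occur.
Momentum path fails [AND]: Propellant valve is down=occurs, South magnetorquer 2 offline=not → not all inputs occur → does not occur.
Backup chain 2 unavailable [OR]: Control loop lost=not, Momentum path fails=not, #1 wheel driver 2 malfunctions=not → no input occurs → does not occur.
Spacecraft attitude control lost [OR]: Sensor suite unavailable=not, Backup chain 2 unavailable=not, Redundant star tracker 2 malfunctions=not → no input occurs → does not occur.

No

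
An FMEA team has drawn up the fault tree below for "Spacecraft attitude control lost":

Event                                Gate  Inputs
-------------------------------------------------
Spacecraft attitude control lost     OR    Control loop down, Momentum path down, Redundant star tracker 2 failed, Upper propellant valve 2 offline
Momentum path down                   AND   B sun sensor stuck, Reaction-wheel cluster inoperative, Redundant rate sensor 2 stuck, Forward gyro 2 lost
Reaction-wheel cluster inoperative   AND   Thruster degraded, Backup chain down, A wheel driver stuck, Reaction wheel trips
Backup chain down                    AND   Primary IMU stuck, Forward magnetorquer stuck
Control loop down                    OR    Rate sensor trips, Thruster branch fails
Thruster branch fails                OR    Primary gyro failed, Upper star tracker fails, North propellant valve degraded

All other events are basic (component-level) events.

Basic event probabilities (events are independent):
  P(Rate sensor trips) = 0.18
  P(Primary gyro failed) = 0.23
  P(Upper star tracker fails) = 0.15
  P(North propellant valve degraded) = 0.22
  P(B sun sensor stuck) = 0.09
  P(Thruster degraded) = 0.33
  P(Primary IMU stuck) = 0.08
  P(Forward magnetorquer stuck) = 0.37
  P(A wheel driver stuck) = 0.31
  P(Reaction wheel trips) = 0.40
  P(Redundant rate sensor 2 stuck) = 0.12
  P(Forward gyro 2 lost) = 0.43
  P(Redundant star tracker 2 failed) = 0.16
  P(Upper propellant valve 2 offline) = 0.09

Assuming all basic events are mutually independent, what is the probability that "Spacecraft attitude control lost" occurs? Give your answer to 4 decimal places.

0.6800

P(Thruster branch fails) [OR] = 1 − (1−0.23) × (1−0.15) × (1−0.22) = 0.489490
P(Control loop down) [OR] = 1 − (1−0.18) × (1−0.489490) = 0.581382
P(Backup chain down) [AND] = 0.08 × 0.37 = 0.029600
P(Reaction-wheel cluster inoperative) [AND] = 0.33 × 0.029600 × 0.31 × 0.40 = 0.001211
P(Momentum path down) [AND] = 0.09 × 0.001211 × 0.12 × 0.43 = 0.000006
P(Spacecraft attitude control lost) [OR] = 1 − (1−0.581382) × (1−0.000006) × (1−0.16) × (1−0.09) = 0.680010
Rounded to 4 decimal places: P(Spacecraft attitude control lost) ≈ 0.6800.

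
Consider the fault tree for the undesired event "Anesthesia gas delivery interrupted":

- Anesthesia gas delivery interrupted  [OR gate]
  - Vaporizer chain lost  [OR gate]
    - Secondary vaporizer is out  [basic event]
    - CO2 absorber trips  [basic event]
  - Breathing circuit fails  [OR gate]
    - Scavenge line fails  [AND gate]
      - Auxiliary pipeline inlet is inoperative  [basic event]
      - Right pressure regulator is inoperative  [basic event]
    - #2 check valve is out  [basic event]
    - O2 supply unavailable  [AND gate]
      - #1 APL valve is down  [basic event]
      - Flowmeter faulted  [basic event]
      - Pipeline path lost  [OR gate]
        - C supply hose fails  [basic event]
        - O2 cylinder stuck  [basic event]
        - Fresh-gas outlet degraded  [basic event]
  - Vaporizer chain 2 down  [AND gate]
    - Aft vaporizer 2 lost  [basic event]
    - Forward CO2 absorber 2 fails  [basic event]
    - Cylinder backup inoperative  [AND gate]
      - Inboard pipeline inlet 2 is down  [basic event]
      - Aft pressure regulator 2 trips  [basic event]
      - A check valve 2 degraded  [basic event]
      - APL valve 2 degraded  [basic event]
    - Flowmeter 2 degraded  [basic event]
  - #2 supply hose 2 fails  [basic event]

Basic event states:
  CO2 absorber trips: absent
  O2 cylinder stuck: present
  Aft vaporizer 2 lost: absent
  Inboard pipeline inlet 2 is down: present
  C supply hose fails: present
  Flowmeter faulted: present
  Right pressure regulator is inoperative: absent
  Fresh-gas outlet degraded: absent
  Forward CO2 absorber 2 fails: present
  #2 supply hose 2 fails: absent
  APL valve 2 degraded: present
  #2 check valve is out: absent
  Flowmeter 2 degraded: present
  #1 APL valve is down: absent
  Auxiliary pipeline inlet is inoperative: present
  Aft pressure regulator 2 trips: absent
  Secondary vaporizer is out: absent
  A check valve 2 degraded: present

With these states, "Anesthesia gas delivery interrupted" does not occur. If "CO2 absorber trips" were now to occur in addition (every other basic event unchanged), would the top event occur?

Counterfactual: set "CO2 absorber trips" to occurred.
Vaporizer chain lost [OR]: Secondary vaporizer is out=not, CO2 absorber trips=occurs → at least one input occurs → occurs.
Scavenge line fails [AND]: Auxiliary pipeline inlet is inoperative=occurs, Right pressure regulator is inoperative=not → not all inputs occur → does not occur.
Pipeline path lost [OR]: C supply hose fails=occurs, O2 cylinder stuck=occurs, Fresh-gas outlet degraded=not → at least one input occurs → occurs.
O2 supply unavailable [AND]: #1 APL valve is down=not, Flowmeter faulted=occurs, Pipeline path lost=occurs → not all inputs occur → does not occur.
Breathing circuit fails [OR]: Scavenge line fails=not, #2 check valve is out=not, O2 supply unavailable=not → no input occurs → does not occur.
Cylinder backup inoperative [AND]: Inboard pipeline inlet 2 is down=occurs, Aft pressure regulator 2 trips=not, A check valve 2 degraded=occurs, APL valve 2 degraded=occurs → not all inputs occur → does not occur.
Vaporizer chain 2 down [AND]: Aft vaporizer 2 lost=not, Forward CO2 absorber 2 fails=occurs, Cylinder backup inoperative=not, Flowmeter 2 degraded=occurs → not all inputs occur → does not occur.
Anesthesia gas delivery interrupted [OR]: Vaporizer chain lost=occurs, Breathing circuit fails=not, Vaporizer chain 2 down=not, #2 supply hose 2 fails=not → at least one input occurs → occurs.

Yes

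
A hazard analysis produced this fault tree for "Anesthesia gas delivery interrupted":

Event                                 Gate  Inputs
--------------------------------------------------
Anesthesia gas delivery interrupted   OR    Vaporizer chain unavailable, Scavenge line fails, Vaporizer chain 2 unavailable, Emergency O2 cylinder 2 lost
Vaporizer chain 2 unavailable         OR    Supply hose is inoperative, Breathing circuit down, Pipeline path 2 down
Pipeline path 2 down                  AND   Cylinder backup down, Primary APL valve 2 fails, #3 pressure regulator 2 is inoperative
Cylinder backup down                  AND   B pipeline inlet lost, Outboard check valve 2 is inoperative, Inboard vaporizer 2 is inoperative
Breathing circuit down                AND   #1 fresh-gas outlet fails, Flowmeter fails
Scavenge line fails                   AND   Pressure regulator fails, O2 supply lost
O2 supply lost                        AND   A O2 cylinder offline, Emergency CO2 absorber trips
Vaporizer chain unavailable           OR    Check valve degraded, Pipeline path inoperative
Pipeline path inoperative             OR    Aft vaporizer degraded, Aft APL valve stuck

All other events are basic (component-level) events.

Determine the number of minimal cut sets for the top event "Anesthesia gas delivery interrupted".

8

Pipeline path inoperative [OR]: union of children's cut sets → 2 cut set(s).
Vaporizer chain unavailable [OR]: union of children's cut sets → 3 cut set(s).
O2 supply lost [AND]: one cut set from each child combined → 1 × 1 = 1 cut set(s).
Scavenge line fails [AND]: one cut set from each child combined → 1 × 1 = 1 cut set(s).
Breathing circuit down [AND]: one cut set from each child combined → 1 × 1 = 1 cut set(s).
Cylinder backup down [AND]: one cut set from each child combined → 1 × 1 × 1 = 1 cut set(s).
Pipeline path 2 down [AND]: one cut set from each child combined → 1 × 1 × 1 = 1 cut set(s).
Vaporizer chain 2 unavailable [OR]: union of children's cut sets → 3 cut set(s).
Anesthesia gas delivery interrupted [OR]: union of children's cut sets → 8 cut set(s).
Minimal cut sets: {Check valve degraded}; {Aft vaporizer degraded}; {Aft APL valve stuck}; {A O2 cylinder offline, Emergency CO2 absorber trips, Pressure regulator fails}; {Supply hose is inoperative}; {#1 fresh-gas outlet fails, Flowmeter fails}; {#3 pressure regulator 2 is inoperative, B pipeline inlet lost, Inboard vaporizer 2 is inoperative, Outboard check valve 2 is inoperative, Primary APL valve 2 fails}; {Emergency O2 cylinder 2 lost}.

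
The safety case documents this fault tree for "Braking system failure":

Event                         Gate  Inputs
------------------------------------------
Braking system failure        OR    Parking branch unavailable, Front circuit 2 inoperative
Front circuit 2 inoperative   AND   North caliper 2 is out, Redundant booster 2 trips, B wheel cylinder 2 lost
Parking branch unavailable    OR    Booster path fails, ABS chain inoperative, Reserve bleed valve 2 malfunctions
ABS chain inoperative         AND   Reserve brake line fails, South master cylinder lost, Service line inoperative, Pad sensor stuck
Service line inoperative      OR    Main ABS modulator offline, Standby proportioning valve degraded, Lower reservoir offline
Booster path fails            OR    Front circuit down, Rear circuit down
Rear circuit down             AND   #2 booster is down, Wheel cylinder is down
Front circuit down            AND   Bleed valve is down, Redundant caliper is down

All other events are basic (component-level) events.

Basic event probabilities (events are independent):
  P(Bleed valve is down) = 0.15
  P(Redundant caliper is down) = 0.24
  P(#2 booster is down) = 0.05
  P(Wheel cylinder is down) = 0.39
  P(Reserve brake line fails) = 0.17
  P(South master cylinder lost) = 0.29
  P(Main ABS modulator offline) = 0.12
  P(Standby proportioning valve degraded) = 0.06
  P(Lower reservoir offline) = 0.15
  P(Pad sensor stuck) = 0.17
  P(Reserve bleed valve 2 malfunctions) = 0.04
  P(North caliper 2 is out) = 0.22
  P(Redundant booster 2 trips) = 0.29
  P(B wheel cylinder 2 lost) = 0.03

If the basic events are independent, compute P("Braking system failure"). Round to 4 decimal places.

0.0966

P(Front circuit down) [AND] = 0.15 × 0.24 = 0.036000
P(Rear circuit down) [AND] = 0.05 × 0.39 = 0.019500
P(Booster path fails) [OR] = 1 − (1−0.036000) × (1−0.019500) = 0.054798
P(Service line inoperative) [OR] = 1 − (1−0.12) × (1−0.06) × (1−0.15) = 0.296880
P(ABS chain inoperative) [AND] = 0.17 × 0.29 × 0.296880 × 0.17 = 0.002488
P(Parking branch unavailable) [OR] = 1 − (1−0.054798) × (1−0.002488) × (1−0.04) = 0.094864
P(Front circuit 2 inoperative) [AND] = 0.22 × 0.29 × 0.03 = 0.001914
P(Braking system failure) [OR] = 1 − (1−0.094864) × (1−0.001914) = 0.096596
Rounded to 4 decimal places: P(Braking system failure) ≈ 0.0966.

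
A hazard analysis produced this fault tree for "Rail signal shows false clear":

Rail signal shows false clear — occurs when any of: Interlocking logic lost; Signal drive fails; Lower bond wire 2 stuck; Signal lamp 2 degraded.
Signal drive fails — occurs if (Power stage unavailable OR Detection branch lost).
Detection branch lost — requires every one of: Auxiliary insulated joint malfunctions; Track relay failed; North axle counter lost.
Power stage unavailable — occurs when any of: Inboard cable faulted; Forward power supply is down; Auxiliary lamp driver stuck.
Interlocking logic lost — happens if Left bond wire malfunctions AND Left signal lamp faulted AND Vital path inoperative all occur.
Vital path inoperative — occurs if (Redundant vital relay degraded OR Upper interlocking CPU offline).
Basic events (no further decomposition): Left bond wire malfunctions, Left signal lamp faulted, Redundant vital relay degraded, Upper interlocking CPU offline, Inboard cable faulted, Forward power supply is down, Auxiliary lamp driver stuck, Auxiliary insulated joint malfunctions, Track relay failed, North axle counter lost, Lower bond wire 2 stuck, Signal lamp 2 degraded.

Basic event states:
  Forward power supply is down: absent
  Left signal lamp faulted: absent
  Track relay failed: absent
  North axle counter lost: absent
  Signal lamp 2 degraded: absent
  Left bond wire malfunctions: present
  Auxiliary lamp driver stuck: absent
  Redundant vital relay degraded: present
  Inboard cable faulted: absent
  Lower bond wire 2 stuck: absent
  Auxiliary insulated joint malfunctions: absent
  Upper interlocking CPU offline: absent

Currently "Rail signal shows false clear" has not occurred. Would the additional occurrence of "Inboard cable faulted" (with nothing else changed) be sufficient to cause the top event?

Yes

Counterfactual: set "Inboard cable faulted" to occurred.
Vital path inoperative [OR]: Redundant vital relay degraded=occurs, Upper interlocking CPU offline=not → at least one input occurs → occurs.
Interlocking logic lost [AND]: Left bond wire malfunctions=occurs, Left signal lamp faulted=not, Vital path inoperative=occurs → not all inputs occur → does not occur.
Power stage unavailable [OR]: Inboard cable faulted=occurs, Forward power supply is down=not, Auxiliary lamp driver stuck=not → at least one input occurs → occurs.
Detection branch lost [AND]: Auxiliary insulated joint malfunctions=not, Track relay failed=not, North axle counter lost=not → not all inputs occur → does not occur.
Signal drive fails [OR]: Power stage unavailable=occurs, Detection branch lost=not → at least one input occurs → occurs.
Rail signal shows false clear [OR]: Interlocking logic lost=not, Signal drive fails=occurs, Lower bond wire 2 stuck=not, Signal lamp 2 degraded=not → at least one input occurs → occurs.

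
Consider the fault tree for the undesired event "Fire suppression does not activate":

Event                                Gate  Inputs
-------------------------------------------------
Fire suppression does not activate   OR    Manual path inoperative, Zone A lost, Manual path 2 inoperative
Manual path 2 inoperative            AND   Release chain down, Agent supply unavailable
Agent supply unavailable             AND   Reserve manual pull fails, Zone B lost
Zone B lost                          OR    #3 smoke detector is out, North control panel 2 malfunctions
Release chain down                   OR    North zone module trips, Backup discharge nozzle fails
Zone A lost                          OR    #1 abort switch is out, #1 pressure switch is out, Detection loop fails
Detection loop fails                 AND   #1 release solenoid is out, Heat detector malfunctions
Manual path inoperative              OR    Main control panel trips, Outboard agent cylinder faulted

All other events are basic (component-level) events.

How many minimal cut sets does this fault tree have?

Manual path inoperative [OR]: union of children's cut sets → 2 cut set(s).
Detection loop fails [AND]: one cut set from each child combined → 1 × 1 = 1 cut set(s).
Zone A lost [OR]: union of children's cut sets → 3 cut set(s).
Release chain down [OR]: union of children's cut sets → 2 cut set(s).
Zone B lost [OR]: union of children's cut sets → 2 cut set(s).
Agent supply unavailable [AND]: one cut set from each child combined → 1 × 2 = 2 cut set(s).
Manual path 2 inoperative [AND]: one cut set from each child combined → 2 × 2 = 4 cut set(s).
Fire suppression does not activate [OR]: union of children's cut sets → 9 cut set(s).
Minimal cut sets: {Main control panel trips}; {Outboard agent cylinder faulted}; {#1 abort switch is out}; {#1 pressure switch is out}; {#1 release solenoid is out, Heat detector malfunctions}; {#3 smoke detector is out, North zone module trips, Reserve manual pull fails}; {North control panel 2 malfunctions, North zone module trips, Reserve manual pull fails}; {#3 smoke detector is out, Backup discharge nozzle fails, Reserve manual pull fails}; {Backup discharge nozzle fails, North control panel 2 malfunctions, Reserve manual pull fails}.

9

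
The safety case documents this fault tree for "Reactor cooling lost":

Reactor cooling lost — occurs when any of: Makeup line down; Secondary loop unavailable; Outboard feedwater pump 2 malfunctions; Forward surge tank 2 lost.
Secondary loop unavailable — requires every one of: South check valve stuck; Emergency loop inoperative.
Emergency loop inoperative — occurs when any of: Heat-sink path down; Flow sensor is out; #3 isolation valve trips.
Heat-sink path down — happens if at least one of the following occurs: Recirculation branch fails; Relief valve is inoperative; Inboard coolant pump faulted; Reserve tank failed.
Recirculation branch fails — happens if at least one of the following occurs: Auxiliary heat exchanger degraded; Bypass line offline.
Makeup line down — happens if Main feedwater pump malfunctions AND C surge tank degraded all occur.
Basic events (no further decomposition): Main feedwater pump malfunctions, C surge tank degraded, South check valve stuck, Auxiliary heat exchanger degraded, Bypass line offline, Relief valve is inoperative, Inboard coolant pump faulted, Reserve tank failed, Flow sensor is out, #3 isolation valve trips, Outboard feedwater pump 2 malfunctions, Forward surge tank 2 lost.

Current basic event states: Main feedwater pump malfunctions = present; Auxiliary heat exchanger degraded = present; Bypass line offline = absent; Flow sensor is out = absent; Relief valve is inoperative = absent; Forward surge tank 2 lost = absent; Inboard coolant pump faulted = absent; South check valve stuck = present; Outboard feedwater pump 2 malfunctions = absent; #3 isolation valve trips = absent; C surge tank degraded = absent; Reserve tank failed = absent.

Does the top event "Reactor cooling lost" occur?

Makeup line down [AND]: Main feedwater pump malfunctions=occurs, C surge tank degraded=not → not all inputs occur → does not occur.
Recirculation branch fails [OR]: Auxiliary heat exchanger degraded=occurs, Bypass line offline=not → at least one input occurs → occurs.
Heat-sink path down [OR]: Recirculation branch fails=occurs, Relief valve is inoperative=not, Inboard coolant pump faulted=not, Reserve tank failed=not → at least one input occurs → occurs.
Emergency loop inoperative [OR]: Heat-sink path down=occurs, Flow sensor is out=not, #3 isolation valve trips=not → at least one input occurs → occurs.
Secondary loop unavailable [AND]: South check valve stuck=occurs, Emergency loop inoperative=occurs → all inputs occur → occurs.
Reactor cooling lost [OR]: Makeup line down=not, Secondary loop unavailable=occurs, Outboard feedwater pump 2 malfunctions=not, Forward surge tank 2 lost=not → at least one input occurs → occurs.

Yes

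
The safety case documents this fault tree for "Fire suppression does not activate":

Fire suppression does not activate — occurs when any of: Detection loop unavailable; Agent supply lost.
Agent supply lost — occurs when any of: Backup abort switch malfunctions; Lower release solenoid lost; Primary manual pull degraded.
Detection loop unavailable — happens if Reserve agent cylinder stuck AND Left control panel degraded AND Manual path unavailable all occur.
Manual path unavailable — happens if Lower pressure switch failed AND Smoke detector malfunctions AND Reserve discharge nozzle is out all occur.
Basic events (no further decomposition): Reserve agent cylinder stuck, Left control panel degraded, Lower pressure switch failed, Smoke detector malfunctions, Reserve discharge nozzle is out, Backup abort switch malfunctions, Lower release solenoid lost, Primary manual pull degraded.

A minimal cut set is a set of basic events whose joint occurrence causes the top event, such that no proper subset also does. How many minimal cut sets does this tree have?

Manual path unavailable [AND]: one cut set from each child combined → 1 × 1 × 1 = 1 cut set(s).
Detection loop unavailable [AND]: one cut set from each child combined → 1 × 1 × 1 = 1 cut set(s).
Agent supply lost [OR]: union of children's cut sets → 3 cut set(s).
Fire suppression does not activate [OR]: union of children's cut sets → 4 cut set(s).
Minimal cut sets: {Left control panel degraded, Lower pressure switch failed, Reserve agent cylinder stuck, Reserve discharge nozzle is out, Smoke detector malfunctions}; {Backup abort switch malfunctions}; {Lower release solenoid lost}; {Primary manual pull degraded}.

4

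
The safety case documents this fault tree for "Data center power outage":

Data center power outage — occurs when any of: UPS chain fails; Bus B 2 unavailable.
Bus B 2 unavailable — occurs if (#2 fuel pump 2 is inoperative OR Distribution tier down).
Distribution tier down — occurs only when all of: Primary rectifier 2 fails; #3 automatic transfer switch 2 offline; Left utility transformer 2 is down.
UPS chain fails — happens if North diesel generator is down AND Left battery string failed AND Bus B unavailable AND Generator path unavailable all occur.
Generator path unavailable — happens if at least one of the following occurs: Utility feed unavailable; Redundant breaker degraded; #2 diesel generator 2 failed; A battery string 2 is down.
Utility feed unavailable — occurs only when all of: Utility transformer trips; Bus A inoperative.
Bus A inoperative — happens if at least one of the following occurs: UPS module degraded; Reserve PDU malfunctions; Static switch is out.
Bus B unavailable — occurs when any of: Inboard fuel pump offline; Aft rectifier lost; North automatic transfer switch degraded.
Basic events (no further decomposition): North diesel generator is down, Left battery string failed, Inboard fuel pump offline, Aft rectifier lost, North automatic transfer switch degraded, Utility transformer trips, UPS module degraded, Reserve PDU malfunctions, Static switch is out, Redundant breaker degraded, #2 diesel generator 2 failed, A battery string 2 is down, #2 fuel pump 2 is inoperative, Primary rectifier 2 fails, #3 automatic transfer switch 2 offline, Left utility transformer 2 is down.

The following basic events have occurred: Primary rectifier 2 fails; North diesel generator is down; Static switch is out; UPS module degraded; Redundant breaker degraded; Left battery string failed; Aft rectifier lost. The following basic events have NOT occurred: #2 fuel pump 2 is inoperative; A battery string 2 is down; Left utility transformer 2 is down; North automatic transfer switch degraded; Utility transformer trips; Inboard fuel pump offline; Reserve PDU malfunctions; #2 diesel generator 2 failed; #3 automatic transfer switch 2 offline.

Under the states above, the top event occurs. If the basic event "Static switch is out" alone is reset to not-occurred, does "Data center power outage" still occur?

Yes

Counterfactual: set "Static switch is out" to not occurred.
Bus B unavailable [OR]: Inboard fuel pump offline=not, Aft rectifier lost=occurs, North automatic transfer switch degraded=not → at least one input occurs → occurs.
Bus A inoperative [OR]: UPS module degraded=occurs, Reserve PDU malfunctions=not, Static switch is out=not → at least one input occurs → occurs.
Utility feed unavailable [AND]: Utility transformer trips=not, Bus A inoperative=occurs → not all inputs occur → does not occur.
Generator path unavailable [OR]: Utility feed unavailable=not, Redundant breaker degraded=occurs, #2 diesel generator 2 failed=not, A battery string 2 is down=not → at least one input occurs → occurs.
UPS chain fails [AND]: North diesel generator is down=occurs, Left battery string failed=occurs, Bus B unavailable=occurs, Generator path unavailable=occurs → all inputs occur → occurs.
Distribution tier down [AND]: Primary rectifier 2 fails=occurs, #3 automatic transfer switch 2 offline=not, Left utility transformer 2 is down=not → not all inputs occur → does not occur.
Bus B 2 unavailable [OR]: #2 fuel pump 2 is inoperative=not, Distribution tier down=not → no input occurs → does not occur.
Data center power outage [OR]: UPS chain fails=occurs, Bus B 2 unavailable=not → at least one input occurs → occurs.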